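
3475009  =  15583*223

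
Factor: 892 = 2^2*223^1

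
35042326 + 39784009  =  74826335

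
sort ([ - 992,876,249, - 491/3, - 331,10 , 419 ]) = [ - 992, - 331, - 491/3,10,249,419, 876]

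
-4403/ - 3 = 1467 + 2/3 = 1467.67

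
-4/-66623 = 4/66623 = 0.00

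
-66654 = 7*( - 9522) 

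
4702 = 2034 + 2668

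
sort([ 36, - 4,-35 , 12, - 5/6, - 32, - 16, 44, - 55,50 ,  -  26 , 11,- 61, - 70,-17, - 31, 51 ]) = [ - 70 , - 61,-55,- 35, - 32, - 31, - 26, -17, - 16, - 4 , - 5/6,11 , 12, 36,44,50, 51 ]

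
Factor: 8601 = 3^1*47^1*61^1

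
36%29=7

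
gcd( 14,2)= 2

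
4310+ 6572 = 10882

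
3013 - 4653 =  - 1640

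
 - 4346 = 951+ -5297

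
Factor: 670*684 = 2^3*3^2*5^1 * 19^1*67^1= 458280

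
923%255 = 158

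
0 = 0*22852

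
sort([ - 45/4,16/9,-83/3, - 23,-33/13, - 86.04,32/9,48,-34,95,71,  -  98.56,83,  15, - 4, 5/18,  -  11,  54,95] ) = [ - 98.56, -86.04,-34, - 83/3,-23, - 45/4,-11 ,  -  4, - 33/13,5/18,16/9,32/9, 15,48,54,71,  83, 95,95]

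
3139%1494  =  151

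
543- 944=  - 401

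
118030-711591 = -593561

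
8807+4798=13605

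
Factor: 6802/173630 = 19/485 = 5^( - 1)*19^1*97^ ( - 1)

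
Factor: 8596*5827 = 2^2*7^1 * 307^1*5827^1 = 50088892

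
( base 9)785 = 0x284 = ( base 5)10034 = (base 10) 644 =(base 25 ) 10j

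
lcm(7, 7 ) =7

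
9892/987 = 10 + 22/987 = 10.02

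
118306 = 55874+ 62432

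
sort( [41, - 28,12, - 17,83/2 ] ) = [ - 28,- 17,12,41,83/2]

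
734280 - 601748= 132532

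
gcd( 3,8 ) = 1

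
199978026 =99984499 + 99993527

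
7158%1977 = 1227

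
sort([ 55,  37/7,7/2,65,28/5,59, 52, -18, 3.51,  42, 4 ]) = [  -  18,7/2,3.51 , 4, 37/7,  28/5, 42,  52,55,59,65] 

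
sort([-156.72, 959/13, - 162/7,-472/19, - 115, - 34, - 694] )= [ - 694, - 156.72,  -  115, - 34, -472/19,-162/7,959/13]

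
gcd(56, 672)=56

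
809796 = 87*9308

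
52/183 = 52/183 = 0.28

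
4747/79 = 4747/79 = 60.09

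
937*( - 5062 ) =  - 4743094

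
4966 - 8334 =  - 3368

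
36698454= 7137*5142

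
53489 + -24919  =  28570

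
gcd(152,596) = 4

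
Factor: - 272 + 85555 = 85283 = 11^1 * 7753^1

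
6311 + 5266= 11577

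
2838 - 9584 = -6746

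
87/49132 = 87/49132 = 0.00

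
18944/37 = 512 = 512.00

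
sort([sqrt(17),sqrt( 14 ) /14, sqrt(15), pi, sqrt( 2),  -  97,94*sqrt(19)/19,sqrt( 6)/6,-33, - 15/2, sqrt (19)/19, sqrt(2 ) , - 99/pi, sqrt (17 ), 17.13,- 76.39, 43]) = [ - 97 , - 76.39, - 33, - 99/pi,  -  15/2, sqrt ( 19 ) /19,sqrt( 14) /14, sqrt(6 )/6, sqrt( 2),  sqrt( 2),pi, sqrt(15), sqrt(17 ), sqrt(17 ), 17.13,  94*sqrt( 19)/19, 43]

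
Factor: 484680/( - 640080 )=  - 577/762= - 2^( - 1)*3^( - 1)*127^ ( - 1)*577^1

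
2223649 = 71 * 31319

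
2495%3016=2495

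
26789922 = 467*57366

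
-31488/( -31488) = 1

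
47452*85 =4033420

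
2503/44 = 2503/44= 56.89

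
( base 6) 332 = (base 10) 128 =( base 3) 11202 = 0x80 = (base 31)44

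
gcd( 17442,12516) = 6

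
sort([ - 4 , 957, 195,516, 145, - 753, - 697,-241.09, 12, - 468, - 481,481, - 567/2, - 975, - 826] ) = [ - 975, - 826, - 753 ,  -  697, - 481,-468, - 567/2, - 241.09, - 4,12,  145,195,481, 516,957 ]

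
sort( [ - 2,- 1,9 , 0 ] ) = [ - 2, - 1,0,9]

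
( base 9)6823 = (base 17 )107b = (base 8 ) 11663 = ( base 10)5043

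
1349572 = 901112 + 448460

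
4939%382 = 355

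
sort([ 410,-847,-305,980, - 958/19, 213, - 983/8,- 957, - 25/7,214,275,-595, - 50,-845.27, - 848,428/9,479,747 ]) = [ - 957,-848, - 847, - 845.27,-595, - 305, - 983/8, - 958/19, - 50, - 25/7,  428/9,213, 214,275, 410,479, 747,980 ]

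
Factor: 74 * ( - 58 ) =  - 4292 = - 2^2*29^1*37^1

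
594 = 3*198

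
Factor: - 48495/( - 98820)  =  2^( - 2)* 3^( - 3)  *53^1 =53/108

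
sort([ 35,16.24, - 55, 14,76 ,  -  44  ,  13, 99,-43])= [ - 55, - 44, - 43,  13, 14,  16.24, 35,76,99]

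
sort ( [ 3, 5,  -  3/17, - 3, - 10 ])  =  [-10, - 3 ,-3/17,  3, 5]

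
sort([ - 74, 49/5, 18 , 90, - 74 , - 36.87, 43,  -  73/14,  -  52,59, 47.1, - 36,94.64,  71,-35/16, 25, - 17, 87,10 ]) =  [-74, - 74,-52, - 36.87,-36, - 17, - 73/14 , - 35/16, 49/5,10,18,25,43,  47.1,59,71,  87,90,94.64]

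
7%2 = 1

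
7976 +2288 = 10264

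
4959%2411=137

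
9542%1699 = 1047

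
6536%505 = 476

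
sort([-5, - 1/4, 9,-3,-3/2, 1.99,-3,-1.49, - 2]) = [ - 5,-3,  -  3, - 2, - 3/2,  -  1.49,-1/4,1.99, 9 ]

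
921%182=11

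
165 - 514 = - 349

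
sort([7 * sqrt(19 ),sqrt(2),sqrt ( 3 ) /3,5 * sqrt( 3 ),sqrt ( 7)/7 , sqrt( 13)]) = [sqrt( 7 ) /7,sqrt(3) /3,sqrt( 2 ),sqrt(13), 5 * sqrt( 3),7*sqrt(19)]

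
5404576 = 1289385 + 4115191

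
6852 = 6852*1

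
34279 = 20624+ 13655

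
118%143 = 118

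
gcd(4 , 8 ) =4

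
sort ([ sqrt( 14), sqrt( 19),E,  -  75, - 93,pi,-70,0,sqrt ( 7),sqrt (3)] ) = [ - 93, - 75, - 70, 0, sqrt( 3 ),sqrt( 7 ),  E,pi,sqrt ( 14), sqrt (19)]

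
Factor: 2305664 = 2^7 * 18013^1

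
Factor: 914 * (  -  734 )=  - 670876= -2^2*367^1*457^1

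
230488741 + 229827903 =460316644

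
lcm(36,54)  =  108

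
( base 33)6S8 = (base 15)232B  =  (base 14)2a14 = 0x1d2a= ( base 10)7466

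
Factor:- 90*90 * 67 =-542700= -2^2*3^4*5^2*67^1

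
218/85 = 218/85 = 2.56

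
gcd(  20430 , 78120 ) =90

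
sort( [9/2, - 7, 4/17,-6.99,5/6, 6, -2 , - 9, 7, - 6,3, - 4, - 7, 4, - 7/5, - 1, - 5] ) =[ - 9, - 7, - 7,-6.99, - 6,-5,- 4, - 2, - 7/5, - 1, 4/17, 5/6,3, 4,9/2, 6,7 ] 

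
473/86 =11/2 = 5.50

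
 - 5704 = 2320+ - 8024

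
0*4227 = 0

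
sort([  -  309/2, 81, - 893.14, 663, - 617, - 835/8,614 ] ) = [ - 893.14 , - 617,-309/2, - 835/8 , 81, 614, 663]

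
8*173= 1384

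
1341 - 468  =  873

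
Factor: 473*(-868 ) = -410564 = - 2^2*7^1*11^1*31^1*43^1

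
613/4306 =613/4306 = 0.14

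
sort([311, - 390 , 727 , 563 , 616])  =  [ - 390, 311, 563, 616, 727 ]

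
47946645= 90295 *531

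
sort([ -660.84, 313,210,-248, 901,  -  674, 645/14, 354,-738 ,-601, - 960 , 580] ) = [-960, - 738,-674, - 660.84,-601, -248  ,  645/14 , 210, 313, 354, 580, 901] 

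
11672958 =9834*1187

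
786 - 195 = 591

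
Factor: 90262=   2^1*45131^1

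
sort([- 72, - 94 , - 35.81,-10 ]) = [-94 ,  -  72 ,-35.81, - 10]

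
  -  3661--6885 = 3224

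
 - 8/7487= -1 + 7479/7487 =- 0.00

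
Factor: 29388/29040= 2449/2420=   2^ ( - 2 )*5^ ( - 1)*11^( - 2) * 31^1 * 79^1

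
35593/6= 35593/6 = 5932.17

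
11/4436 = 11/4436= 0.00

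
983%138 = 17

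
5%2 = 1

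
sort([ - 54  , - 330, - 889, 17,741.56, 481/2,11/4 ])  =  [  -  889,-330, -54 , 11/4, 17  ,  481/2, 741.56]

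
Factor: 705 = 3^1 * 5^1*47^1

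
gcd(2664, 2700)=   36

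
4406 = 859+3547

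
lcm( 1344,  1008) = 4032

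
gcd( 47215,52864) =7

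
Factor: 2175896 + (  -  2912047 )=-13^1 *17^1* 3331^1 = - 736151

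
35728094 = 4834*7391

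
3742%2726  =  1016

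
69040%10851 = 3934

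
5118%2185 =748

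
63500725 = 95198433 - 31697708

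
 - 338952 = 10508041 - 10846993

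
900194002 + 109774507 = 1009968509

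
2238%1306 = 932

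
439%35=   19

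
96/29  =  3+9/29 = 3.31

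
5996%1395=416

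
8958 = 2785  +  6173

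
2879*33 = 95007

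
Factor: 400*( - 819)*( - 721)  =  236199600 = 2^4 * 3^2 *5^2 * 7^2*13^1*103^1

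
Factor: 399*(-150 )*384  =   - 2^8*3^3*5^2 * 7^1*  19^1  =  - 22982400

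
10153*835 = 8477755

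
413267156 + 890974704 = 1304241860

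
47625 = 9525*5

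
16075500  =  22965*700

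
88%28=4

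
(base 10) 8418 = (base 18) 17HC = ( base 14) 30D4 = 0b10000011100010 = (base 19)1461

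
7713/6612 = 1+367/2204 = 1.17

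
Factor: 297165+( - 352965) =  - 55800 = - 2^3*3^2 * 5^2*31^1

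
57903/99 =584 + 29/33 = 584.88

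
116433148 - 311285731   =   - 194852583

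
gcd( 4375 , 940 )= 5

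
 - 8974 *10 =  - 89740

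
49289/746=49289/746 = 66.07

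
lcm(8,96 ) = 96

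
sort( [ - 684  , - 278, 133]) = [ - 684, - 278, 133 ]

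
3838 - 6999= - 3161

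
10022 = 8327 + 1695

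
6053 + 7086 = 13139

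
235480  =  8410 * 28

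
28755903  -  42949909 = -14194006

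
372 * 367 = 136524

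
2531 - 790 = 1741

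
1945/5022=1945/5022 = 0.39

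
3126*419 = 1309794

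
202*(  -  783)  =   - 158166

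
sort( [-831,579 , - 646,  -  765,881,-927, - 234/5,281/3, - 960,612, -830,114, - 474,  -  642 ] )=[ -960,-927, - 831,-830, - 765, - 646 , - 642, - 474, - 234/5,281/3,114,579,612,881 ]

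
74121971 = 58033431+16088540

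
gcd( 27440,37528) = 8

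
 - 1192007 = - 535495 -656512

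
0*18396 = 0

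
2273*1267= 2879891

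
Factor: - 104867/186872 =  - 211/376 = - 2^(-3)*47^( - 1 )*211^1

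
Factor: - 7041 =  - 3^1* 2347^1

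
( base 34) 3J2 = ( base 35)3cl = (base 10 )4116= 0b1000000010100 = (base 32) 40k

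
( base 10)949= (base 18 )2GD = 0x3b5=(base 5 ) 12244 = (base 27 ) 184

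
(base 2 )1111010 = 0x7a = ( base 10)122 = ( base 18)6E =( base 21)5H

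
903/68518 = 903/68518 = 0.01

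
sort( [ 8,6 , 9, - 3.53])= [ - 3.53, 6, 8, 9 ]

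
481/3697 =481/3697= 0.13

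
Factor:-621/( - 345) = 3^2*5^( - 1 ) = 9/5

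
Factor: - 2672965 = - 5^1*67^1*79^1 * 101^1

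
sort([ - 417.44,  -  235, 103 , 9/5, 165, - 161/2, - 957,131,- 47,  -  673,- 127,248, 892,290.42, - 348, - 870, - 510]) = [ - 957,-870,  -  673, - 510,-417.44,-348,- 235,-127,  -  161/2,-47,9/5, 103,131  ,  165,  248,  290.42, 892 ]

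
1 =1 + 0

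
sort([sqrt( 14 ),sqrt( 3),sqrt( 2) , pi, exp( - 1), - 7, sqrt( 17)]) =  [ - 7, exp( - 1) , sqrt( 2 ), sqrt( 3 ), pi,sqrt(14) , sqrt( 17)]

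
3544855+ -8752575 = -5207720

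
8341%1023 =157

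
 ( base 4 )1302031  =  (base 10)7309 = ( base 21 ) gc1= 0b1110010001101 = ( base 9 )11021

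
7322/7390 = 3661/3695 = 0.99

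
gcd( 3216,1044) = 12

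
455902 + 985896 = 1441798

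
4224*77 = 325248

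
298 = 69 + 229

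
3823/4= 3823/4 = 955.75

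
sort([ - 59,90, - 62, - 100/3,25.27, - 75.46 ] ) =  [ - 75.46 , - 62, - 59, - 100/3,25.27, 90]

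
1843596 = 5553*332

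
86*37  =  3182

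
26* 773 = 20098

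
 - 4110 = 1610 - 5720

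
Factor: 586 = 2^1 * 293^1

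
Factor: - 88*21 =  - 2^3*3^1 *7^1 *11^1 = -1848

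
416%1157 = 416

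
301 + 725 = 1026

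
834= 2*417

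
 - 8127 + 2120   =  -6007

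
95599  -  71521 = 24078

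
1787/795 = 1787/795 = 2.25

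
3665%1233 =1199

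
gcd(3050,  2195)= 5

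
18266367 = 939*19453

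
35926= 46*781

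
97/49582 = 97/49582 = 0.00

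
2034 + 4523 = 6557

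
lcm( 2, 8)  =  8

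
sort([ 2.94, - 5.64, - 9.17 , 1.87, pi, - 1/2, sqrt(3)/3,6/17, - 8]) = [ - 9.17,  -  8, - 5.64,  -  1/2,6/17, sqrt( 3)/3 , 1.87,2.94, pi ] 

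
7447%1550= 1247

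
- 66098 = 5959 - 72057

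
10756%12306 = 10756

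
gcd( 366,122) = 122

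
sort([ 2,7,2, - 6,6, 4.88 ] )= [ - 6,  2, 2, 4.88,6,7 ]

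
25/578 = 25/578 = 0.04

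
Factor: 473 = 11^1*43^1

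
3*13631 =40893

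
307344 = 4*76836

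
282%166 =116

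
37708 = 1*37708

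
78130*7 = 546910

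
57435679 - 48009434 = 9426245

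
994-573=421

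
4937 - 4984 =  - 47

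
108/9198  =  6/511 = 0.01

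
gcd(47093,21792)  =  1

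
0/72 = 0 = 0.00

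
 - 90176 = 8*( - 11272)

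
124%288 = 124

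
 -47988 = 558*(-86 ) 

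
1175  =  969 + 206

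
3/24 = 1/8 = 0.12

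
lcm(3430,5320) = 260680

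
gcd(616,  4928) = 616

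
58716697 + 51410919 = 110127616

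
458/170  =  2 +59/85= 2.69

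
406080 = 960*423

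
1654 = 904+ 750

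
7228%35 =18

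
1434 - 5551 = - 4117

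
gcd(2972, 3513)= 1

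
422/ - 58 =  - 211/29  =  - 7.28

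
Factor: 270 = 2^1*3^3* 5^1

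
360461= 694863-334402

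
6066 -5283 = 783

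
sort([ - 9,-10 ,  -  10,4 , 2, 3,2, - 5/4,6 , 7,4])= [ - 10,-10, - 9, - 5/4,2, 2,3, 4 , 4,6, 7 ]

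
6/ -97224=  - 1/16204 = - 0.00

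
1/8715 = 1/8715 = 0.00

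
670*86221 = 57768070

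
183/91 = 2 + 1/91 = 2.01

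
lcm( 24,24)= 24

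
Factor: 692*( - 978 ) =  - 2^3 * 3^1*163^1*173^1 = - 676776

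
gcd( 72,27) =9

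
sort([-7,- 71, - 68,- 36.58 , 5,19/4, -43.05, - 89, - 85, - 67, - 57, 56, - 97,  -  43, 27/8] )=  [ - 97, - 89, - 85, - 71, - 68,  -  67, - 57 , - 43.05,- 43, - 36.58, - 7, 27/8,19/4,5,56 ]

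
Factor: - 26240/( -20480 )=2^( - 5)*41^1 = 41/32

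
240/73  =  240/73= 3.29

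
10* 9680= 96800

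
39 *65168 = 2541552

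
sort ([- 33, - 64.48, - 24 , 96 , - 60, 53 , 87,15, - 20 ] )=[ - 64.48, - 60, - 33, - 24,-20, 15,53,  87,  96] 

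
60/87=20/29 = 0.69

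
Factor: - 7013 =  -7013^1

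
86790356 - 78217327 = 8573029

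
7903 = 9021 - 1118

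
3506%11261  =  3506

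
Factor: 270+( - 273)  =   - 3^1 = - 3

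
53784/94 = 26892/47 = 572.17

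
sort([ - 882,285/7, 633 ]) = [ - 882,285/7,633]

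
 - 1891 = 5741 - 7632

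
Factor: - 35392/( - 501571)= 2^6 *907^ ( - 1 ) = 64/907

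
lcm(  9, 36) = 36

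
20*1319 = 26380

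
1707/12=569/4=142.25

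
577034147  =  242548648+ 334485499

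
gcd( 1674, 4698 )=54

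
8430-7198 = 1232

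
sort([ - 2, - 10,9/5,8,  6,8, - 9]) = [ - 10, - 9,- 2,9/5, 6,  8, 8 ] 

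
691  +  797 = 1488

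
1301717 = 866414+435303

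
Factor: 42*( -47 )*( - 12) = 23688 = 2^3* 3^2*7^1*47^1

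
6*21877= 131262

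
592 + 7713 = 8305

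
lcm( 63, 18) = 126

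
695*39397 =27380915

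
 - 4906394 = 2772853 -7679247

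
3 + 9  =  12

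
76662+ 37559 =114221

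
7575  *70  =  530250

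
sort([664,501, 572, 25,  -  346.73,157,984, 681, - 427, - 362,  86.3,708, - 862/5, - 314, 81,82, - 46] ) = [ - 427 , - 362, - 346.73,  -  314, - 862/5, - 46,25,  81 , 82,  86.3,157,501,572, 664 , 681,708, 984] 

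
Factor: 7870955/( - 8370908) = -2^(-2 ) * 5^1 * 7^(-1 )*13^ ( - 2 )*29^( - 1) *61^ ( - 1 )*277^1*5683^1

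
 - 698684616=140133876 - 838818492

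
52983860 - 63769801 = -10785941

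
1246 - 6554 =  - 5308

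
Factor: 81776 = 2^4*19^1*269^1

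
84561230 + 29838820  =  114400050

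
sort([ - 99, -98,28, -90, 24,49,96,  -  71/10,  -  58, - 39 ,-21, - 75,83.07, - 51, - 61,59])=[ - 99, - 98, - 90,-75, -61,-58, - 51 ,  -  39, - 21, - 71/10, 24, 28, 49,59,83.07, 96] 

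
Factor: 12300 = 2^2  *3^1*5^2*41^1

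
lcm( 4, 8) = 8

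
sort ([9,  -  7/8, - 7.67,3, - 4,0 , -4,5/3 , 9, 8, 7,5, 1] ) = [-7.67, -4,-4, - 7/8,0,1,5/3 , 3,5,7,8, 9,9] 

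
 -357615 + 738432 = 380817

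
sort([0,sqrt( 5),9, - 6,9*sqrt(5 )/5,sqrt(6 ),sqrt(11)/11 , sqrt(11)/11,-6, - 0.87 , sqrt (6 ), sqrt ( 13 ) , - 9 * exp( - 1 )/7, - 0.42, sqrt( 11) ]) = [ - 6,-6,-0.87, - 9*exp( - 1)/7, - 0.42, 0, sqrt(11 )/11,sqrt(11 )/11, sqrt(5),sqrt(6), sqrt( 6 ) , sqrt(11 ),  sqrt(13 ), 9*sqrt( 5)/5 , 9] 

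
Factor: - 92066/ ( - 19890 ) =3541/765 = 3^( - 2)*5^( - 1)* 17^( - 1)*3541^1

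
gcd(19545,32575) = 6515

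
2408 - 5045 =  - 2637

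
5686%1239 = 730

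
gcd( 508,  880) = 4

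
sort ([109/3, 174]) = [ 109/3, 174]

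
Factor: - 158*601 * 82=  - 2^2* 41^1 * 79^1*601^1=- 7786556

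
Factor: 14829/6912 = 4943/2304=2^( - 8 )*3^(-2 )*4943^1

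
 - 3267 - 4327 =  - 7594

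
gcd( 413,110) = 1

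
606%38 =36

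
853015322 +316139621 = 1169154943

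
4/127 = 4/127= 0.03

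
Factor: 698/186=349/93 = 3^(-1 )*31^(-1 ) * 349^1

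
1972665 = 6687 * 295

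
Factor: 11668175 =5^2*563^1*829^1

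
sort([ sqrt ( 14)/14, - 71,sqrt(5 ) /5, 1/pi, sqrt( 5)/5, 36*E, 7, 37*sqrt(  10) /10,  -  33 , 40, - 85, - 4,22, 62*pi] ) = [ - 85, - 71, - 33, - 4, sqrt (14)/14, 1/pi, sqrt(5)/5, sqrt( 5 )/5,  7, 37*sqrt( 10)/10,22,40, 36*E, 62*pi]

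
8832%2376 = 1704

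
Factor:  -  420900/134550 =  - 122/39 = -2^1 *3^( - 1 )*13^(  -  1 ) * 61^1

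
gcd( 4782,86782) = 2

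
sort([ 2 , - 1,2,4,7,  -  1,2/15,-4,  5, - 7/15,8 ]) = [ - 4, - 1,  -  1,-7/15 , 2/15, 2,2, 4,5,7,8]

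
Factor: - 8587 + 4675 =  - 3912  =  - 2^3 *3^1*163^1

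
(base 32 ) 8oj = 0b10001100010011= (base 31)9ak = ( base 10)8979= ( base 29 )aji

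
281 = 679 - 398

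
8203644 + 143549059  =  151752703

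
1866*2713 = 5062458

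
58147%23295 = 11557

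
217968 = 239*912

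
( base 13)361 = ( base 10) 586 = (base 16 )24a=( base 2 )1001001010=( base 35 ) GQ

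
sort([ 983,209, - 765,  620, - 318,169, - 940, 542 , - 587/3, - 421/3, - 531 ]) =[ - 940, - 765, - 531,-318, - 587/3, - 421/3, 169,  209,542,620,983 ]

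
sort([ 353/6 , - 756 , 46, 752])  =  [  -  756 , 46,353/6,752 ] 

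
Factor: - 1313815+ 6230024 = 1697^1*2897^1 =4916209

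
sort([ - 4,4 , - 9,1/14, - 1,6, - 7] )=[-9, - 7,-4, - 1, 1/14,4, 6 ]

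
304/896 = 19/56 = 0.34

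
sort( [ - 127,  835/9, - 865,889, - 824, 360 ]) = [ - 865, - 824, - 127 , 835/9, 360, 889 ] 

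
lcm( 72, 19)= 1368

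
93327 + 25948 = 119275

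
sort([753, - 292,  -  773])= [ - 773, - 292,753] 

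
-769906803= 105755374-875662177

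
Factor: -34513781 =  -  157^1*367^1*599^1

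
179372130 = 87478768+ 91893362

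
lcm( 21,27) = 189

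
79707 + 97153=176860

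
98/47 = 2+4/47 = 2.09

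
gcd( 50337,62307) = 63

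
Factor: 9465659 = 7^1*47^1*28771^1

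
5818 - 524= 5294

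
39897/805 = 39897/805=49.56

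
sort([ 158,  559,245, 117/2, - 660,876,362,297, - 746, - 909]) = [-909 , - 746, - 660, 117/2,158, 245 , 297,362,559, 876 ]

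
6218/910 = 6 + 379/455 = 6.83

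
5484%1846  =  1792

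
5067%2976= 2091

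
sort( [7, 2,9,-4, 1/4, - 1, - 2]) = [ - 4 , - 2, - 1,1/4,  2,  7, 9 ]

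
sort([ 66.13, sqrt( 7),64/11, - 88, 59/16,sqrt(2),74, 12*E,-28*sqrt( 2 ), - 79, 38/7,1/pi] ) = [ - 88,- 79, - 28*sqrt(2), 1/pi,sqrt( 2),sqrt( 7 ), 59/16,38/7, 64/11, 12*E,66.13,74]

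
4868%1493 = 389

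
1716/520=33/10 = 3.30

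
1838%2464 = 1838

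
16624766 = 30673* 542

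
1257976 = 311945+946031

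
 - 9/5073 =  - 1 + 1688/1691 = -  0.00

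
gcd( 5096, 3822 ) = 1274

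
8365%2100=2065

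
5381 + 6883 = 12264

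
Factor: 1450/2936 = 725/1468 = 2^( - 2)*5^2*29^1*367^( - 1 )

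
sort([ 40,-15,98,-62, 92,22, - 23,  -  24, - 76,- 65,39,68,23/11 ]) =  [-76, - 65,-62, - 24, - 23, - 15, 23/11, 22,39, 40, 68,  92 , 98] 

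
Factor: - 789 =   -  3^1*263^1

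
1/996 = 1/996 =0.00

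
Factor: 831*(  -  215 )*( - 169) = 30194385 = 3^1*5^1*13^2*43^1 * 277^1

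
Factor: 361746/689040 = 2^( - 3)*3^1*5^( - 1 )*7^1=21/40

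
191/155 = 1+ 36/155 = 1.23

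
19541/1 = 19541 = 19541.00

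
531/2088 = 59/232 = 0.25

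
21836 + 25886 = 47722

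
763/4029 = 763/4029 = 0.19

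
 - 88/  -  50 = 1  +  19/25 = 1.76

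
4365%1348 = 321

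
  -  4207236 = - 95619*44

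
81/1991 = 81/1991 = 0.04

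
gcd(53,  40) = 1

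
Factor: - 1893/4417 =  - 3/7=- 3^1*7^( - 1 ) 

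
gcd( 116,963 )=1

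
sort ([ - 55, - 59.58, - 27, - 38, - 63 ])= [ - 63, - 59.58,-55,  -  38, -27]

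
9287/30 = 309 +17/30 =309.57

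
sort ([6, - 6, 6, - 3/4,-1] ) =[  -  6,  -  1 ,-3/4 , 6,6 ] 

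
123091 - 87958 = 35133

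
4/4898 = 2/2449=0.00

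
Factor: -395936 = -2^5  *  12373^1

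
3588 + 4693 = 8281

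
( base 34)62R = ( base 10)7031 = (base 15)213b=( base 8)15567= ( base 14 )27c3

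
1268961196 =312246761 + 956714435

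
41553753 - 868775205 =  - 827221452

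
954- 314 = 640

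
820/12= 68 + 1/3 = 68.33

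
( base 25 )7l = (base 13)121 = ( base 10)196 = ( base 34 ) 5q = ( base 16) C4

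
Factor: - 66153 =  - 3^1*22051^1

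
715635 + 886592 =1602227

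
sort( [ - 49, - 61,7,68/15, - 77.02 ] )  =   [ - 77.02,  -  61, - 49, 68/15,7 ]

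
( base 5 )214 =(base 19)32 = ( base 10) 59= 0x3B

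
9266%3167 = 2932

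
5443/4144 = 5443/4144 = 1.31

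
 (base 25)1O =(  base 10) 49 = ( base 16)31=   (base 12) 41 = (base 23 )23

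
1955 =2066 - 111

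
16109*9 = 144981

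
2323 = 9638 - 7315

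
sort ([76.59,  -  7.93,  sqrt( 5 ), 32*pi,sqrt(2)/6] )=[ - 7.93, sqrt( 2)/6,  sqrt(5 ), 76.59,  32*pi] 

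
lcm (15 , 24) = 120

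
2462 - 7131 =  - 4669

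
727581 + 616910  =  1344491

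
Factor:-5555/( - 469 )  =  5^1 * 7^ (-1)*11^1 * 67^( - 1) * 101^1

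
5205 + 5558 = 10763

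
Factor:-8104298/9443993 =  - 2^1*13^(  -  1 )*17^ ( - 1)*19^1* 151^( - 1)*283^(  -  1 )*419^1*509^1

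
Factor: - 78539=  - 78539^1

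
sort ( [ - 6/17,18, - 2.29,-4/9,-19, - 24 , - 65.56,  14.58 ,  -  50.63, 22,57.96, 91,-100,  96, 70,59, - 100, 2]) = [ - 100, - 100, - 65.56, - 50.63,-24,-19,-2.29 , -4/9,-6/17, 2,14.58, 18, 22,  57.96,59, 70, 91,  96] 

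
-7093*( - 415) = 2943595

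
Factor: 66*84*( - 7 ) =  - 38808 = - 2^3*3^2*7^2*11^1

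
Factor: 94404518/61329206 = 47202259/30664603  =  13^1* 3630943^1*30664603^ ( - 1 ) 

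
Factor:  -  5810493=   -  3^1*13^1 * 383^1 * 389^1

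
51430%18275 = 14880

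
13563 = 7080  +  6483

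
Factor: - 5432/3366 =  - 2^2*3^ ( -2 )*7^1*11^(- 1)  *  17^(-1 ) * 97^1 = - 2716/1683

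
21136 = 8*2642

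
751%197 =160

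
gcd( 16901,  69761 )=1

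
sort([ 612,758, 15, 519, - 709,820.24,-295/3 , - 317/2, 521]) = [-709 , - 317/2, - 295/3,15, 519, 521,612,758,820.24 ]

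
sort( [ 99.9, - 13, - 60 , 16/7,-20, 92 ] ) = [ - 60, - 20,-13,  16/7, 92,  99.9] 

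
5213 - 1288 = 3925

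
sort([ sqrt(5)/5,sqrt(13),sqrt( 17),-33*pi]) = [ - 33*pi,sqrt(5)/5,sqrt( 13),sqrt( 17) ]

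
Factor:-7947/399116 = - 2^( - 2 )*3^2*113^( - 1) = -9/452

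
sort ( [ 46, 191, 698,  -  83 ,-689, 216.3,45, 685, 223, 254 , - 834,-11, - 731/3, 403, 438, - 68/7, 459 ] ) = [ - 834,-689 ,- 731/3,-83,-11,  -  68/7 , 45 , 46,191, 216.3, 223, 254, 403, 438, 459, 685,698 ]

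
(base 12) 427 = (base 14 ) 315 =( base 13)379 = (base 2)1001011111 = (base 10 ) 607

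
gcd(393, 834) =3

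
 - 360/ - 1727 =360/1727 = 0.21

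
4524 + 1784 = 6308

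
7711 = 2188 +5523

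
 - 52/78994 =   -  26/39497 = - 0.00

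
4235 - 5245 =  - 1010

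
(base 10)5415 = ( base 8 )12447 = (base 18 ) GCF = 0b1010100100111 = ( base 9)7376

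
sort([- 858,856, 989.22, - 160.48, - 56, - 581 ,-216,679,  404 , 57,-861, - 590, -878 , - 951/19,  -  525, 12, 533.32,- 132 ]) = [ - 878, - 861, - 858 ,  -  590,- 581, - 525,  -  216 ,-160.48,  -  132, - 56,-951/19, 12,57,404, 533.32, 679, 856,  989.22] 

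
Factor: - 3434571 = - 3^2 * 7^1*54517^1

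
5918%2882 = 154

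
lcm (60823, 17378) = 121646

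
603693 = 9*67077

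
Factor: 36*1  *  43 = 2^2 * 3^2*43^1 = 1548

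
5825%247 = 144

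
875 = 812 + 63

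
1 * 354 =354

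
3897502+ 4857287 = 8754789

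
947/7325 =947/7325=0.13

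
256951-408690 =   -  151739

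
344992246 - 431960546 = -86968300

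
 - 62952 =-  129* 488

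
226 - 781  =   - 555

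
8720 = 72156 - 63436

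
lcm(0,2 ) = 0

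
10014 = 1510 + 8504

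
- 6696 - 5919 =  - 12615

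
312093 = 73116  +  238977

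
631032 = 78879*8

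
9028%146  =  122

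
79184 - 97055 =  - 17871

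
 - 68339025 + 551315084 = 482976059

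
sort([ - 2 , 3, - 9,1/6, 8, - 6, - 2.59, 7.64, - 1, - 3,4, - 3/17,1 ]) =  [ - 9, - 6, - 3, -2.59,- 2, - 1, - 3/17, 1/6,  1, 3,  4,7.64, 8]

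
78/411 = 26/137=0.19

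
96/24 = 4 = 4.00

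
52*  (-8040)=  - 418080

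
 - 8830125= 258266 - 9088391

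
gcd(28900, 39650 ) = 50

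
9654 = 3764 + 5890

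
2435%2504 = 2435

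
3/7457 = 3/7457 =0.00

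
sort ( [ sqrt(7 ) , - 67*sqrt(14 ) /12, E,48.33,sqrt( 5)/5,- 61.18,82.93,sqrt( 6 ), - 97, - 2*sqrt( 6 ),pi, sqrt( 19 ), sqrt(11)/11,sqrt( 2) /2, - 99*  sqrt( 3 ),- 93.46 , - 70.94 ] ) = [-99*sqrt( 3), - 97,  -  93.46, - 70.94, - 61.18, - 67*sqrt (14 ) /12, - 2*  sqrt(6 ),sqrt(11) /11 , sqrt( 5)/5, sqrt( 2 ) /2,sqrt(6),sqrt(7), E,  pi,sqrt( 19 ), 48.33, 82.93 ] 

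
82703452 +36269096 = 118972548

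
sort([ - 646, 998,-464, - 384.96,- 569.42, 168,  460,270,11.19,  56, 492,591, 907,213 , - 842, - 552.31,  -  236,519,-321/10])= [- 842, - 646, - 569.42, - 552.31,  -  464, - 384.96, - 236, - 321/10,11.19, 56 , 168,213, 270,460,492, 519,591,907,  998]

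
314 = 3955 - 3641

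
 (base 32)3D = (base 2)1101101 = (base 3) 11001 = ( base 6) 301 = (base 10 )109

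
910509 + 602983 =1513492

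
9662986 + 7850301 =17513287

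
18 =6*3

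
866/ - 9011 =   -  1+8145/9011=- 0.10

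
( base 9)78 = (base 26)2J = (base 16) 47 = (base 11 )65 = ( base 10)71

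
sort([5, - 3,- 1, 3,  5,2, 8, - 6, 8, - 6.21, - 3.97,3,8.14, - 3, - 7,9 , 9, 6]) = [ - 7, - 6.21,  -  6,  -  3.97, - 3, - 3,  -  1,2, 3,3, 5, 5 , 6, 8, 8, 8.14,9, 9 ]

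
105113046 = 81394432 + 23718614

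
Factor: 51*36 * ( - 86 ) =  - 157896 = - 2^3*3^3*17^1*43^1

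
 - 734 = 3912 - 4646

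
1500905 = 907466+593439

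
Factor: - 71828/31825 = - 2^2*5^(-2)*19^( - 1)*67^( - 1)*17957^1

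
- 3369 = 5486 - 8855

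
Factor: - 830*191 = - 2^1*5^1*83^1*191^1= -158530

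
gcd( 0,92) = 92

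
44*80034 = 3521496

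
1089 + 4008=5097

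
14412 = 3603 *4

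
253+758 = 1011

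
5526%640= 406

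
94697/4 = 94697/4 = 23674.25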